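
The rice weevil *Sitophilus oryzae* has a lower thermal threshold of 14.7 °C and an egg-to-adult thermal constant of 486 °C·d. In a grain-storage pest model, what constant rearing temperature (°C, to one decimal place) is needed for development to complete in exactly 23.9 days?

Required daily accumulation = 486 / 23.9 = 20.335 DD/day.
T = T_base + 20.335 = 14.7 + 20.335 = 35.035 ≈ 35.0 °C.

35.0 °C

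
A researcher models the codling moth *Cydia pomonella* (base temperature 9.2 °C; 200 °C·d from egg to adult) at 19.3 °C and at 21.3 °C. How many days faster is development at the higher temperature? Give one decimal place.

At 19.3 °C: 200 / (19.3 − 9.2) = 200 / 10.1 = 19.802 d.
At 21.3 °C: 200 / (21.3 − 9.2) = 200 / 12.1 = 16.529 d.
Difference = |19.802 − 16.529| = 3.273 ≈ 3.3 days.

3.3 days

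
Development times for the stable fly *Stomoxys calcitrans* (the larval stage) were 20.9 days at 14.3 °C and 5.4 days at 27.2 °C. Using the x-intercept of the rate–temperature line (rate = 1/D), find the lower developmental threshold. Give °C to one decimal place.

9.8 °C

Under the model K = D·(T − T_b), so D₁·(T₁ − T_b) = D₂·(T₂ − T_b).
20.9·(14.3 − T_b) = 5.4·(27.2 − T_b)
T_b = (20.9·14.3 − 5.4·27.2) / (20.9 − 5.4) = 151.99 / 15.5 = 9.806 °C ≈ 9.8 °C.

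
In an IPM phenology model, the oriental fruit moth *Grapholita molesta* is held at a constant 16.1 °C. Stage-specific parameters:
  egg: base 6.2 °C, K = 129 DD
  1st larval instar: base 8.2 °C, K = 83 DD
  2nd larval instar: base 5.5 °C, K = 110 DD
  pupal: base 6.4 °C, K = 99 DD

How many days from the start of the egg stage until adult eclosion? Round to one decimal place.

44.1 days

egg: 129 / (16.1 − 6.2) = 129 / 9.9 = 13.030 d.
1st larval instar: 83 / (16.1 − 8.2) = 83 / 7.9 = 10.506 d.
2nd larval instar: 110 / (16.1 − 5.5) = 110 / 10.6 = 10.377 d.
pupal: 99 / (16.1 − 6.4) = 99 / 9.7 = 10.206 d.
Sum = 44.120 ≈ 44.1 days.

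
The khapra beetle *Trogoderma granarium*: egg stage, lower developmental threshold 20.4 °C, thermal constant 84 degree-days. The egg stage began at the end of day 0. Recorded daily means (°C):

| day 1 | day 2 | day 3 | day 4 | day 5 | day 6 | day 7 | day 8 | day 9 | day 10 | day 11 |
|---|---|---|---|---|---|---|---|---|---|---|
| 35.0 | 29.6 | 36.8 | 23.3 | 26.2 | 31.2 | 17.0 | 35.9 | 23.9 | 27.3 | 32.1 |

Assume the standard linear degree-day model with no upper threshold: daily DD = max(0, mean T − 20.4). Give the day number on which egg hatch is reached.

Daily DD above 20.4 °C: 14.6, 9.2, 16.4, 2.9, 5.8, 10.8, 0.0, 15.5, 3.5, 6.9, 11.7.
Cumulative: 14.6, 23.8, 40.2, 43.1, 48.9, 59.7, 59.7, 75.2, 78.7, 85.6, 97.3.
The total first reaches 84 DD on day 10.

day 10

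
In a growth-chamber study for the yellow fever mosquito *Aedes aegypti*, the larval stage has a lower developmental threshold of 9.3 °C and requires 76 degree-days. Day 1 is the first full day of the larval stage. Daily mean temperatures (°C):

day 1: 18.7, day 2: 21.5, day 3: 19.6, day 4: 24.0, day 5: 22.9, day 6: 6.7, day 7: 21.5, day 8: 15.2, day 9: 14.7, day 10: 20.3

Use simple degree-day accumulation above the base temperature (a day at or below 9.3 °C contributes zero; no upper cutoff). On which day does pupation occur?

day 8

Daily DD above 9.3 °C: 9.4, 12.2, 10.3, 14.7, 13.6, 0.0, 12.2, 5.9, 5.4, 11.0.
Cumulative: 9.4, 21.6, 31.9, 46.6, 60.2, 60.2, 72.4, 78.3, 83.7, 94.7.
The total first reaches 76 DD on day 8.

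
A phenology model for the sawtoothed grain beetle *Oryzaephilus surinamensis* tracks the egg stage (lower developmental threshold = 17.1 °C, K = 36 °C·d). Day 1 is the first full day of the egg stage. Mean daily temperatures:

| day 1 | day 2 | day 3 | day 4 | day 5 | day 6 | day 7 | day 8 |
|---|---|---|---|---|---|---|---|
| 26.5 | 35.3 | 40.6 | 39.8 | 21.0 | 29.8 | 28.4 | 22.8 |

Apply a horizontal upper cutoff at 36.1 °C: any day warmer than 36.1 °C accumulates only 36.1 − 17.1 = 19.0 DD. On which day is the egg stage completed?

Daily DD above 17.1 °C (capped at 19.0): 9.4, 18.2, 19.0, 19.0, 3.9, 12.7, 11.3, 5.7.
Cumulative: 9.4, 27.6, 46.6, 65.6, 69.5, 82.2, 93.5, 99.2.
The total first reaches 36 DD on day 3.

day 3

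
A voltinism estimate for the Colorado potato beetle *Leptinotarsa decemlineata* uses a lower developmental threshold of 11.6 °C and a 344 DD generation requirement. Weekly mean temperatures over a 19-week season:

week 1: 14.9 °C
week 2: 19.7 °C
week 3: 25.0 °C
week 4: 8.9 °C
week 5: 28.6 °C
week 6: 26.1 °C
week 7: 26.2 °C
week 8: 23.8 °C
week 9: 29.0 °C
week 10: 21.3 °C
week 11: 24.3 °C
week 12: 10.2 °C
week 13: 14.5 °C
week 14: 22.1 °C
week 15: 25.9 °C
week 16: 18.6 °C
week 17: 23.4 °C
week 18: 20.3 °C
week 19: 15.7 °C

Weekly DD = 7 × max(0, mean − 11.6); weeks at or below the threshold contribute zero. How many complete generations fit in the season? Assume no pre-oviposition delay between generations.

3 generations

Weekly DD (7 × max(0, T̄ − 11.6)): 23.1, 56.7, 93.8, 0.0, 119.0, 101.5, 102.2, 85.4, 121.8, 67.9, 88.9, 0.0, 20.3, 73.5, 100.1, 49.0, 82.6, 60.9, 28.7.
Season total = 1275.4 DD.
Complete generations = ⌊1275.4 / 344⌋ = 3.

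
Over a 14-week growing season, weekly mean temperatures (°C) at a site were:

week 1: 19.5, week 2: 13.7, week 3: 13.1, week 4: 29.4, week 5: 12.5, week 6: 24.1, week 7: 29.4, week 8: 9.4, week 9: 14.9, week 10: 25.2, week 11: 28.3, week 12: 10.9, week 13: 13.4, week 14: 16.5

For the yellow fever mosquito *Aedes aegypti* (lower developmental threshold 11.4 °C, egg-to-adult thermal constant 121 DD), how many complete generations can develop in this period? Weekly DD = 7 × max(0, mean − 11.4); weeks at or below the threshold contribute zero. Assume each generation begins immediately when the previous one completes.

Weekly DD (7 × max(0, T̄ − 11.4)): 56.7, 16.1, 11.9, 126.0, 7.7, 88.9, 126.0, 0.0, 24.5, 96.6, 118.3, 0.0, 14.0, 35.7.
Season total = 722.4 DD.
Complete generations = ⌊722.4 / 121⌋ = 5.

5 generations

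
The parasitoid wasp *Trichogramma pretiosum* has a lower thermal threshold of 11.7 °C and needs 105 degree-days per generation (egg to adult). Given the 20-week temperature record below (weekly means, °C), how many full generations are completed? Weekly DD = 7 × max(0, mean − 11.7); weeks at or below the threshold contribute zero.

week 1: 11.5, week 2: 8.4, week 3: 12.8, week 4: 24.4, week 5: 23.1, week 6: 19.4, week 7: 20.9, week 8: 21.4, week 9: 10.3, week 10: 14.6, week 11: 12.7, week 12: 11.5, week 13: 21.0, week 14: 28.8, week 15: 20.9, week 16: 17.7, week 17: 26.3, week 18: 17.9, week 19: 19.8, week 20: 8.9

Weekly DD (7 × max(0, T̄ − 11.7)): 0.0, 0.0, 7.7, 88.9, 79.8, 53.9, 64.4, 67.9, 0.0, 20.3, 7.0, 0.0, 65.1, 119.7, 64.4, 42.0, 102.2, 43.4, 56.7, 0.0.
Season total = 883.4 DD.
Complete generations = ⌊883.4 / 105⌋ = 8.

8 generations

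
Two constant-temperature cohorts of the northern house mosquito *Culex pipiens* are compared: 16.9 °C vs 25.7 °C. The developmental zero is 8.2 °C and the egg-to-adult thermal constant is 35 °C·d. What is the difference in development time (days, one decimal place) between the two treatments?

2.0 days

At 16.9 °C: 35 / (16.9 − 8.2) = 35 / 8.7 = 4.023 d.
At 25.7 °C: 35 / (25.7 − 8.2) = 35 / 17.5 = 2.000 d.
Difference = |4.023 − 2.000| = 2.023 ≈ 2.0 days.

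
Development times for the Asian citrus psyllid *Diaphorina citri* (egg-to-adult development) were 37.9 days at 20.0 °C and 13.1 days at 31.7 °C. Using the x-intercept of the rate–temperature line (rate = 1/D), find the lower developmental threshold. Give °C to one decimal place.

13.8 °C

Equal thermal constants: D₁(T₁ − T_b) = D₂(T₂ − T_b).
37.9·(20.0 − T_b) = 13.1·(31.7 − T_b)
T_b = (37.9·20.0 − 13.1·31.7) / (37.9 − 13.1) = 342.73 / 24.8 = 13.820 °C ≈ 13.8 °C.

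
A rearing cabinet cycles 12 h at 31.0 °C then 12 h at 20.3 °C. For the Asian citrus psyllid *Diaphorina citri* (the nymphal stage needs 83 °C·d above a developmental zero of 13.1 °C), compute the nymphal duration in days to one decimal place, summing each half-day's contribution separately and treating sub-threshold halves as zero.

Day half: max(0, 31.0 − 13.1) × 0.5 = 17.9 × 0.5 = 8.95 DD.
Night half: max(0, 20.3 − 13.1) × 0.5 = 7.2 × 0.5 = 3.60 DD.
Per 24 h: 12.55 DD/day.
Duration = 83 / 12.55 = 6.614 ≈ 6.6 days.

6.6 days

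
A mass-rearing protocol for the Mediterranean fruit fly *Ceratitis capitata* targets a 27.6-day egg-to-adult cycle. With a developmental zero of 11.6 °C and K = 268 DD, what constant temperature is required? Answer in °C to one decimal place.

21.3 °C

Required daily accumulation = 268 / 27.6 = 9.710 DD/day.
T = T_base + 9.710 = 11.6 + 9.710 = 21.310 ≈ 21.3 °C.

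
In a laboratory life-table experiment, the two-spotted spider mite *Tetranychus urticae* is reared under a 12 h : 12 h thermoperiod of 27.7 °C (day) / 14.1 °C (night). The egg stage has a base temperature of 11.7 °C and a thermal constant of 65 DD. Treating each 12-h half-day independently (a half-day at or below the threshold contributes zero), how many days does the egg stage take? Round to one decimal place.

7.1 days

Day half: max(0, 27.7 − 11.7) × 0.5 = 16.0 × 0.5 = 8.00 DD.
Night half: max(0, 14.1 − 11.7) × 0.5 = 2.4 × 0.5 = 1.20 DD.
Per 24 h: 9.20 DD/day.
Duration = 65 / 9.20 = 7.065 ≈ 7.1 days.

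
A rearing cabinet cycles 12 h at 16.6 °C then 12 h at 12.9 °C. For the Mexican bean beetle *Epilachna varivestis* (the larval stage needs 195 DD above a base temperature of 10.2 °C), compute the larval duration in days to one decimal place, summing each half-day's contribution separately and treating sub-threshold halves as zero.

Day half: max(0, 16.6 − 10.2) × 0.5 = 6.4 × 0.5 = 3.20 DD.
Night half: max(0, 12.9 − 10.2) × 0.5 = 2.7 × 0.5 = 1.35 DD.
Per 24 h: 4.55 DD/day.
Duration = 195 / 4.55 = 42.857 ≈ 42.9 days.

42.9 days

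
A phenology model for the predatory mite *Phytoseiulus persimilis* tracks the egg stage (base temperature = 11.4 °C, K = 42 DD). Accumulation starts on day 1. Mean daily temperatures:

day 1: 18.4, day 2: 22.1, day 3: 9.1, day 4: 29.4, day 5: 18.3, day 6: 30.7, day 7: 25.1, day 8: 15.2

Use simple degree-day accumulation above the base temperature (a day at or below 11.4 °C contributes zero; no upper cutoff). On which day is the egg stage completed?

Daily DD above 11.4 °C: 7.0, 10.7, 0.0, 18.0, 6.9, 19.3, 13.7, 3.8.
Cumulative: 7.0, 17.7, 17.7, 35.7, 42.6, 61.9, 75.6, 79.4.
The total first reaches 42 DD on day 5.

day 5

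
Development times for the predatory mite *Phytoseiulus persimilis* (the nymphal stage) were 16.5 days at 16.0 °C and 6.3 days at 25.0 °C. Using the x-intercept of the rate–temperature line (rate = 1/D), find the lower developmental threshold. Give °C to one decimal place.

Linear rate model ⇒ the product D·(T − T_b) is constant across temperatures.
16.5·(16.0 − T_b) = 6.3·(25.0 − T_b)
T_b = (16.5·16.0 − 6.3·25.0) / (16.5 − 6.3) = 106.50 / 10.2 = 10.441 °C ≈ 10.4 °C.

10.4 °C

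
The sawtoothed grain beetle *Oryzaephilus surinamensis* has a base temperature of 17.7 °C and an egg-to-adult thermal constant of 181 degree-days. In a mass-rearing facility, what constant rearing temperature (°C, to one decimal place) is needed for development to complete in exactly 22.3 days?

Required daily accumulation = 181 / 22.3 = 8.117 DD/day.
T = T_base + 8.117 = 17.7 + 8.117 = 25.817 ≈ 25.8 °C.

25.8 °C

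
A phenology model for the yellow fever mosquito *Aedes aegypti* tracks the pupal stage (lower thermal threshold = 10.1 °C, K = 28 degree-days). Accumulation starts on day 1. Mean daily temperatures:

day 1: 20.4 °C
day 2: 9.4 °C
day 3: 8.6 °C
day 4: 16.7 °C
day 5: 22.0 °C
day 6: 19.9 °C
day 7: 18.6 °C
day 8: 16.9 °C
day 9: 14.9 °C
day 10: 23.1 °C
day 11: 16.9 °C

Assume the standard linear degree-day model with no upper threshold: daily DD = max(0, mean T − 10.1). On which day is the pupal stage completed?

day 5

Daily DD above 10.1 °C: 10.3, 0.0, 0.0, 6.6, 11.9, 9.8, 8.5, 6.8, 4.8, 13.0, 6.8.
Cumulative: 10.3, 10.3, 10.3, 16.9, 28.8, 38.6, 47.1, 53.9, 58.7, 71.7, 78.5.
The total first reaches 28 DD on day 5.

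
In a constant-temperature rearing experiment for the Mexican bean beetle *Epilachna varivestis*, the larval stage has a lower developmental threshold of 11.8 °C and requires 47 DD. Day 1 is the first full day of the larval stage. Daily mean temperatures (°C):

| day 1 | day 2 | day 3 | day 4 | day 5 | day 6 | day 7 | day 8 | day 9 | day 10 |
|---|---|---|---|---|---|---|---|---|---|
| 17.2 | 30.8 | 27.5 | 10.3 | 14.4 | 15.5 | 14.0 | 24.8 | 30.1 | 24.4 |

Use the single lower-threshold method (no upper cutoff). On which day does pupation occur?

day 7

Daily DD above 11.8 °C: 5.4, 19.0, 15.7, 0.0, 2.6, 3.7, 2.2, 13.0, 18.3, 12.6.
Cumulative: 5.4, 24.4, 40.1, 40.1, 42.7, 46.4, 48.6, 61.6, 79.9, 92.5.
The total first reaches 47 DD on day 7.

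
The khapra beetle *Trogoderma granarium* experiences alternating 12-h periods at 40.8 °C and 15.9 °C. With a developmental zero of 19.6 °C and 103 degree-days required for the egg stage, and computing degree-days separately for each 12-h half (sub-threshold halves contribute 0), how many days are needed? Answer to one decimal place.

9.7 days

Day half: max(0, 40.8 − 19.6) × 0.5 = 21.2 × 0.5 = 10.60 DD.
Night half: max(0, 15.9 − 19.6) × 0.5 = 0.0 × 0.5 = 0.00 DD.
Per 24 h: 10.60 DD/day.
Duration = 103 / 10.60 = 9.717 ≈ 9.7 days.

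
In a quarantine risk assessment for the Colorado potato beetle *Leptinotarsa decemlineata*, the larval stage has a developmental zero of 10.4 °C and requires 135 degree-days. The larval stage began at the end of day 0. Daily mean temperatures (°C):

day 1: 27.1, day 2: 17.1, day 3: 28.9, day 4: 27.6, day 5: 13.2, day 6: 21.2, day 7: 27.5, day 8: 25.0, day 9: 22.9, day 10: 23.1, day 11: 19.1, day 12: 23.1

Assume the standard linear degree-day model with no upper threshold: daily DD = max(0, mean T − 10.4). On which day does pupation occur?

day 11

Daily DD above 10.4 °C: 16.7, 6.7, 18.5, 17.2, 2.8, 10.8, 17.1, 14.6, 12.5, 12.7, 8.7, 12.7.
Cumulative: 16.7, 23.4, 41.9, 59.1, 61.9, 72.7, 89.8, 104.4, 116.9, 129.6, 138.3, 151.0.
The total first reaches 135 DD on day 11.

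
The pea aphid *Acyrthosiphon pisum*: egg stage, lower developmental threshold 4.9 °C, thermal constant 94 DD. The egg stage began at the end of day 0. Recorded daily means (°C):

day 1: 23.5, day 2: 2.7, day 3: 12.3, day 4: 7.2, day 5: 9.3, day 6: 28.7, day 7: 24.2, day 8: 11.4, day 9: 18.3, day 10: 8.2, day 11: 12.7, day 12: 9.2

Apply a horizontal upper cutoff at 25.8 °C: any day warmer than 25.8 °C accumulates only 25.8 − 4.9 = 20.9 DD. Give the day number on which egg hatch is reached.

day 10

Daily DD above 4.9 °C (capped at 20.9): 18.6, 0.0, 7.4, 2.3, 4.4, 20.9, 19.3, 6.5, 13.4, 3.3, 7.8, 4.3.
Cumulative: 18.6, 18.6, 26.0, 28.3, 32.7, 53.6, 72.9, 79.4, 92.8, 96.1, 103.9, 108.2.
The total first reaches 94 DD on day 10.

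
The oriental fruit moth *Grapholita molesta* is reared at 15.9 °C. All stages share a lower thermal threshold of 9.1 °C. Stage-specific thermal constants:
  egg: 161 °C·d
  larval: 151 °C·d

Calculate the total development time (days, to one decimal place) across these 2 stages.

45.9 days

Daily accumulation at 15.9 °C = 15.9 − 9.1 = 6.8 DD/day.
Total K = 161 + 151 = 312 DD.
Total duration = 312 / 6.8 = 45.882 ≈ 45.9 days.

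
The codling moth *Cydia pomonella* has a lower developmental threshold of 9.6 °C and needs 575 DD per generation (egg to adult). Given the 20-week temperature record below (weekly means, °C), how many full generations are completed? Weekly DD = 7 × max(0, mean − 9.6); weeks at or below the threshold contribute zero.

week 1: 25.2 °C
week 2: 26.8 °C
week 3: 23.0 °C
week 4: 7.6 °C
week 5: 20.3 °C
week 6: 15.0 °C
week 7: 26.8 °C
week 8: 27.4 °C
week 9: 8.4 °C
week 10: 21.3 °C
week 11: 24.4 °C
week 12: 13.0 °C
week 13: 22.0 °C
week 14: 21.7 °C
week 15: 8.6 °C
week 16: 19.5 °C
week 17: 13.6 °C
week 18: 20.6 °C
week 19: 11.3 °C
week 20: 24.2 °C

2 generations

Weekly DD (7 × max(0, T̄ − 9.6)): 109.2, 120.4, 93.8, 0.0, 74.9, 37.8, 120.4, 124.6, 0.0, 81.9, 103.6, 23.8, 86.8, 84.7, 0.0, 69.3, 28.0, 77.0, 11.9, 102.2.
Season total = 1350.3 DD.
Complete generations = ⌊1350.3 / 575⌋ = 2.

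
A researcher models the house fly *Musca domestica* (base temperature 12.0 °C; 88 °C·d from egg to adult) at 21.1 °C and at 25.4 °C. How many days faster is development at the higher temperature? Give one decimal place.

At 21.1 °C: 88 / (21.1 − 12.0) = 88 / 9.1 = 9.670 d.
At 25.4 °C: 88 / (25.4 − 12.0) = 88 / 13.4 = 6.567 d.
Difference = |9.670 − 6.567| = 3.103 ≈ 3.1 days.

3.1 days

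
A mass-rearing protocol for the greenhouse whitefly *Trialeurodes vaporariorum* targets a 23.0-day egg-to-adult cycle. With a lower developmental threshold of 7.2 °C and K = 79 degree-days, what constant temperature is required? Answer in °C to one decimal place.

10.6 °C

Required daily accumulation = 79 / 23.0 = 3.435 DD/day.
T = T_base + 3.435 = 7.2 + 3.435 = 10.635 ≈ 10.6 °C.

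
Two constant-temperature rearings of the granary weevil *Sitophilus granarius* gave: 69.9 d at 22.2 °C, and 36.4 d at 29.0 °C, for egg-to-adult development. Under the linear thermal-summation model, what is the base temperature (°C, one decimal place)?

Under the model K = D·(T − T_b), so D₁·(T₁ − T_b) = D₂·(T₂ − T_b).
69.9·(22.2 − T_b) = 36.4·(29.0 − T_b)
T_b = (69.9·22.2 − 36.4·29.0) / (69.9 − 36.4) = 496.18 / 33.5 = 14.811 °C ≈ 14.8 °C.

14.8 °C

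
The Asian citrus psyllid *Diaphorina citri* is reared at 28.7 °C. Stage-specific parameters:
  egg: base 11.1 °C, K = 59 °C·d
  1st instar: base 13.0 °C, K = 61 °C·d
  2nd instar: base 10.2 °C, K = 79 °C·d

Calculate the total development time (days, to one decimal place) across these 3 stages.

11.5 days

egg: 59 / (28.7 − 11.1) = 59 / 17.6 = 3.352 d.
1st instar: 61 / (28.7 − 13.0) = 61 / 15.7 = 3.885 d.
2nd instar: 79 / (28.7 − 10.2) = 79 / 18.5 = 4.270 d.
Sum = 11.508 ≈ 11.5 days.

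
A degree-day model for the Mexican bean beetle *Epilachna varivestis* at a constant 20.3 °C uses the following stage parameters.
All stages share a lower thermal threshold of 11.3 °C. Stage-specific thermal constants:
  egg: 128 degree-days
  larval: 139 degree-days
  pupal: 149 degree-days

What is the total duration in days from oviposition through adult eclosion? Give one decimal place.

46.2 days

Daily accumulation at 20.3 °C = 20.3 − 11.3 = 9.0 DD/day.
Total K = 128 + 139 + 149 = 416 DD.
Total duration = 416 / 9.0 = 46.222 ≈ 46.2 days.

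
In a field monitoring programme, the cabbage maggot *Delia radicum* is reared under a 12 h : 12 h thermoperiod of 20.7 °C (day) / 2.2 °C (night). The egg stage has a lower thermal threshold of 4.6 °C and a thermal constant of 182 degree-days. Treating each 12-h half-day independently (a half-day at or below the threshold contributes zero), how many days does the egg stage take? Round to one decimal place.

Day half: max(0, 20.7 − 4.6) × 0.5 = 16.1 × 0.5 = 8.05 DD.
Night half: max(0, 2.2 − 4.6) × 0.5 = 0.0 × 0.5 = 0.00 DD.
Per 24 h: 8.05 DD/day.
Duration = 182 / 8.05 = 22.609 ≈ 22.6 days.

22.6 days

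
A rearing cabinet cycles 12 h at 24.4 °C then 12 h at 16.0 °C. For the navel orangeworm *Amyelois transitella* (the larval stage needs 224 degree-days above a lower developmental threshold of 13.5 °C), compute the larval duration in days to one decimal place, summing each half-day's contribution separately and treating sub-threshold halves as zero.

Day half: max(0, 24.4 − 13.5) × 0.5 = 10.9 × 0.5 = 5.45 DD.
Night half: max(0, 16.0 − 13.5) × 0.5 = 2.5 × 0.5 = 1.25 DD.
Per 24 h: 6.70 DD/day.
Duration = 224 / 6.70 = 33.433 ≈ 33.4 days.

33.4 days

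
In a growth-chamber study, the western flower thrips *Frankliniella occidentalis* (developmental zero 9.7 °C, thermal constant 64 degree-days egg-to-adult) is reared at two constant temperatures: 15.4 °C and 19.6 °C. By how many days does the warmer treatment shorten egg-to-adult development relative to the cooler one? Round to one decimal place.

4.8 days

At 15.4 °C: 64 / (15.4 − 9.7) = 64 / 5.7 = 11.228 d.
At 19.6 °C: 64 / (19.6 − 9.7) = 64 / 9.9 = 6.465 d.
Difference = |11.228 − 6.465| = 4.763 ≈ 4.8 days.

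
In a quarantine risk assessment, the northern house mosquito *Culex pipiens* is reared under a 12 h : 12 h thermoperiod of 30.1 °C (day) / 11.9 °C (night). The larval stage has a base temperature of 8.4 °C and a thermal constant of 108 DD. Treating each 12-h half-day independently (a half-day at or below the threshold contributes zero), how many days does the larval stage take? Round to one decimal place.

Day half: max(0, 30.1 − 8.4) × 0.5 = 21.7 × 0.5 = 10.85 DD.
Night half: max(0, 11.9 − 8.4) × 0.5 = 3.5 × 0.5 = 1.75 DD.
Per 24 h: 12.60 DD/day.
Duration = 108 / 12.60 = 8.571 ≈ 8.6 days.

8.6 days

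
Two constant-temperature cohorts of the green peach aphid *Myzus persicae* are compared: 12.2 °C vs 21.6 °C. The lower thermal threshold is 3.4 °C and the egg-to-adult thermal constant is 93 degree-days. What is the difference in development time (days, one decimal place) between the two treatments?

5.5 days

At 12.2 °C: 93 / (12.2 − 3.4) = 93 / 8.8 = 10.568 d.
At 21.6 °C: 93 / (21.6 − 3.4) = 93 / 18.2 = 5.110 d.
Difference = |10.568 − 5.110| = 5.458 ≈ 5.5 days.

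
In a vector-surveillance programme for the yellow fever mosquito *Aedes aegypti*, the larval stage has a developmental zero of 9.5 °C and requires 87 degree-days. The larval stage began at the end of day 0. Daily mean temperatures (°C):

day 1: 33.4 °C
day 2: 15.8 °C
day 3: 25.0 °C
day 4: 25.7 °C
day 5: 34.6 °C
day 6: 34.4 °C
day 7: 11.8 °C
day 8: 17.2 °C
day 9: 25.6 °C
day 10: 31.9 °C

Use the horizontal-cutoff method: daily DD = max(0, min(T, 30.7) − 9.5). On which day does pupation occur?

day 6

Daily DD above 9.5 °C (capped at 21.2): 21.2, 6.3, 15.5, 16.2, 21.2, 21.2, 2.3, 7.7, 16.1, 21.2.
Cumulative: 21.2, 27.5, 43.0, 59.2, 80.4, 101.6, 103.9, 111.6, 127.7, 148.9.
The total first reaches 87 DD on day 6.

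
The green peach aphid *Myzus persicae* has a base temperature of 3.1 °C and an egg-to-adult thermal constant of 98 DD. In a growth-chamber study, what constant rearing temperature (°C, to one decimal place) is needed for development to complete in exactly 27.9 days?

6.6 °C

Required daily accumulation = 98 / 27.9 = 3.513 DD/day.
T = T_base + 3.513 = 3.1 + 3.513 = 6.613 ≈ 6.6 °C.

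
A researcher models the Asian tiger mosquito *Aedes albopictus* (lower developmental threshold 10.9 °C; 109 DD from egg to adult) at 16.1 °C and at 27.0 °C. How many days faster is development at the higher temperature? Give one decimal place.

At 16.1 °C: 109 / (16.1 − 10.9) = 109 / 5.2 = 20.962 d.
At 27.0 °C: 109 / (27.0 − 10.9) = 109 / 16.1 = 6.770 d.
Difference = |20.962 − 6.770| = 14.191 ≈ 14.2 days.

14.2 days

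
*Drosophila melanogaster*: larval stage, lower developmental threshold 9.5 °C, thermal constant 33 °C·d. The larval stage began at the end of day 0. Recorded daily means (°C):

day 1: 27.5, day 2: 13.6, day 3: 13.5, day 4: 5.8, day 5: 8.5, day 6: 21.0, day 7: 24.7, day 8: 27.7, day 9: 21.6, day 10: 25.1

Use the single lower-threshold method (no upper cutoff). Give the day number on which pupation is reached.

day 6

Daily DD above 9.5 °C: 18.0, 4.1, 4.0, 0.0, 0.0, 11.5, 15.2, 18.2, 12.1, 15.6.
Cumulative: 18.0, 22.1, 26.1, 26.1, 26.1, 37.6, 52.8, 71.0, 83.1, 98.7.
The total first reaches 33 DD on day 6.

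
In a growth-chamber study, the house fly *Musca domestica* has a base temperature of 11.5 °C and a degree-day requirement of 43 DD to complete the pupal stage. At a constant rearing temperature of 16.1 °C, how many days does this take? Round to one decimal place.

Daily accumulation = 16.1 − 11.5 = 4.6 DD/day.
Duration = 43 / 4.6 = 9.348 ≈ 9.3 days.

9.3 days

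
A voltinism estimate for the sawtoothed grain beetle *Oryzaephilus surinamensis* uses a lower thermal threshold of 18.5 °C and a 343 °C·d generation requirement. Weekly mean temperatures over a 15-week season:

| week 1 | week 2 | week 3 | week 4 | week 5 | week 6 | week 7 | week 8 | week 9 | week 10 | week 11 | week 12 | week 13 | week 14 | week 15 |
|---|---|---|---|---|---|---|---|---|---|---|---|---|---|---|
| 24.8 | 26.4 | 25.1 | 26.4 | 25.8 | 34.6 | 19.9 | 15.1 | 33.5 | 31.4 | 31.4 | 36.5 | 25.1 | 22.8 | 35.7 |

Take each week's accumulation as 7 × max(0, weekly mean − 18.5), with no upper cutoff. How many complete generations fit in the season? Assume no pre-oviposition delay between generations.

2 generations

Weekly DD (7 × max(0, T̄ − 18.5)): 44.1, 55.3, 46.2, 55.3, 51.1, 112.7, 9.8, 0.0, 105.0, 90.3, 90.3, 126.0, 46.2, 30.1, 120.4.
Season total = 982.8 DD.
Complete generations = ⌊982.8 / 343⌋ = 2.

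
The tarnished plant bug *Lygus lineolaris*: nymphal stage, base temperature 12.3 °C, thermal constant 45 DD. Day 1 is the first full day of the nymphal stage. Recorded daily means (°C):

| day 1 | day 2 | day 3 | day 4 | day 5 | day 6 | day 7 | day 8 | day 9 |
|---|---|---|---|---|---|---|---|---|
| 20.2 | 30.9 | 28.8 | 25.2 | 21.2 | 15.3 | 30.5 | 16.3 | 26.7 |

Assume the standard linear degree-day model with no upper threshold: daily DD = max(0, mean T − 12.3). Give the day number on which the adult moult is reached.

Daily DD above 12.3 °C: 7.9, 18.6, 16.5, 12.9, 8.9, 3.0, 18.2, 4.0, 14.4.
Cumulative: 7.9, 26.5, 43.0, 55.9, 64.8, 67.8, 86.0, 90.0, 104.4.
The total first reaches 45 DD on day 4.

day 4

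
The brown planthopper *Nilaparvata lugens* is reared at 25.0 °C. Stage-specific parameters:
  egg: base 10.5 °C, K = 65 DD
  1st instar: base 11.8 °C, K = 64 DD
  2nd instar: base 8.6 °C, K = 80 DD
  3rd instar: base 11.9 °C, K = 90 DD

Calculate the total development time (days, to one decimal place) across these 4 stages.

21.1 days

egg: 65 / (25.0 − 10.5) = 65 / 14.5 = 4.483 d.
1st instar: 64 / (25.0 − 11.8) = 64 / 13.2 = 4.848 d.
2nd instar: 80 / (25.0 − 8.6) = 80 / 16.4 = 4.878 d.
3rd instar: 90 / (25.0 − 11.9) = 90 / 13.1 = 6.870 d.
Sum = 21.080 ≈ 21.1 days.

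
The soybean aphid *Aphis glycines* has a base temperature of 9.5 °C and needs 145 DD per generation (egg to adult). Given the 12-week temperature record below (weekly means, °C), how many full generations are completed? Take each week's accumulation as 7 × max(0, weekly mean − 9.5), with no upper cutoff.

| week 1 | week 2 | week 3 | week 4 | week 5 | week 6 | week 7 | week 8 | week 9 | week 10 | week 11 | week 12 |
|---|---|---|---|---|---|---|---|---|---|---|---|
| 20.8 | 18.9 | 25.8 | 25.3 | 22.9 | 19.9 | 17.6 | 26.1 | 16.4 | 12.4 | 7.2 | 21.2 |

5 generations

Weekly DD (7 × max(0, T̄ − 9.5)): 79.1, 65.8, 114.1, 110.6, 93.8, 72.8, 56.7, 116.2, 48.3, 20.3, 0.0, 81.9.
Season total = 859.6 DD.
Complete generations = ⌊859.6 / 145⌋ = 5.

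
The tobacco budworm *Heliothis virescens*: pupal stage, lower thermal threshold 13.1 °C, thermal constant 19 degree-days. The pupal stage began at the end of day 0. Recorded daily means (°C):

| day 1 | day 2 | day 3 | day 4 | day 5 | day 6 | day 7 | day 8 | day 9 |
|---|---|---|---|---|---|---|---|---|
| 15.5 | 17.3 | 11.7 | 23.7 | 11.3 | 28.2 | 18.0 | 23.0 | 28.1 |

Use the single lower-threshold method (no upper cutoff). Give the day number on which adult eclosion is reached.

day 6

Daily DD above 13.1 °C: 2.4, 4.2, 0.0, 10.6, 0.0, 15.1, 4.9, 9.9, 15.0.
Cumulative: 2.4, 6.6, 6.6, 17.2, 17.2, 32.3, 37.2, 47.1, 62.1.
The total first reaches 19 DD on day 6.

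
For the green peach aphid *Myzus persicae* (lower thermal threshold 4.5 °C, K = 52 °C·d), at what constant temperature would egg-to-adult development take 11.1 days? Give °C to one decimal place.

Required daily accumulation = 52 / 11.1 = 4.685 DD/day.
T = T_base + 4.685 = 4.5 + 4.685 = 9.185 ≈ 9.2 °C.

9.2 °C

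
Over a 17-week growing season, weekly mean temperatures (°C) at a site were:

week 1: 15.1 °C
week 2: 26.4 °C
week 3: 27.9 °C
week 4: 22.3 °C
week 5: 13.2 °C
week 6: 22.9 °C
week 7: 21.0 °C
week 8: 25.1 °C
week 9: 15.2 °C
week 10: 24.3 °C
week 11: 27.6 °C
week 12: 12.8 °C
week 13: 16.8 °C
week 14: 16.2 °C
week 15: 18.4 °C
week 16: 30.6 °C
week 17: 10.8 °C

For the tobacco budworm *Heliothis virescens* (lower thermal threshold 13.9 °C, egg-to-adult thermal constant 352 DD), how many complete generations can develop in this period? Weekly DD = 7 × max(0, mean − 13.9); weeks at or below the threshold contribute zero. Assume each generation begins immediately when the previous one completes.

Weekly DD (7 × max(0, T̄ − 13.9)): 8.4, 87.5, 98.0, 58.8, 0.0, 63.0, 49.7, 78.4, 9.1, 72.8, 95.9, 0.0, 20.3, 16.1, 31.5, 116.9, 0.0.
Season total = 806.4 DD.
Complete generations = ⌊806.4 / 352⌋ = 2.

2 generations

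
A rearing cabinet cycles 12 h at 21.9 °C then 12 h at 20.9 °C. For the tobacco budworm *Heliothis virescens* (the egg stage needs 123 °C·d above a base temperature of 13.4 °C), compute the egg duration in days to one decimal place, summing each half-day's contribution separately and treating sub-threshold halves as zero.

15.4 days

Day half: max(0, 21.9 − 13.4) × 0.5 = 8.5 × 0.5 = 4.25 DD.
Night half: max(0, 20.9 − 13.4) × 0.5 = 7.5 × 0.5 = 3.75 DD.
Per 24 h: 8.00 DD/day.
Duration = 123 / 8.00 = 15.375 ≈ 15.4 days.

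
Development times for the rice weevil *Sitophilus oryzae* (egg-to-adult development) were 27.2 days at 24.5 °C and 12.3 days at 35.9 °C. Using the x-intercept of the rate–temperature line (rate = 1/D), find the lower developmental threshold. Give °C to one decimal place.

Under the model K = D·(T − T_b), so D₁·(T₁ − T_b) = D₂·(T₂ − T_b).
27.2·(24.5 − T_b) = 12.3·(35.9 − T_b)
T_b = (27.2·24.5 − 12.3·35.9) / (27.2 − 12.3) = 224.83 / 14.9 = 15.089 °C ≈ 15.1 °C.

15.1 °C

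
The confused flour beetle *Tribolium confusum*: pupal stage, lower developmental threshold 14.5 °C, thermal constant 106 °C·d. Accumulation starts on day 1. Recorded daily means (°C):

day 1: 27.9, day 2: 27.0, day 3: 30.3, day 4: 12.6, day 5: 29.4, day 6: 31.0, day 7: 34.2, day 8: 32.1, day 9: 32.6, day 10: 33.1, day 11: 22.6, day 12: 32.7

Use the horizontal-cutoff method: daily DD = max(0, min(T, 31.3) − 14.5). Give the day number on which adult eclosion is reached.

Daily DD above 14.5 °C (capped at 16.8): 13.4, 12.5, 15.8, 0.0, 14.9, 16.5, 16.8, 16.8, 16.8, 16.8, 8.1, 16.8.
Cumulative: 13.4, 25.9, 41.7, 41.7, 56.6, 73.1, 89.9, 106.7, 123.5, 140.3, 148.4, 165.2.
The total first reaches 106 DD on day 8.

day 8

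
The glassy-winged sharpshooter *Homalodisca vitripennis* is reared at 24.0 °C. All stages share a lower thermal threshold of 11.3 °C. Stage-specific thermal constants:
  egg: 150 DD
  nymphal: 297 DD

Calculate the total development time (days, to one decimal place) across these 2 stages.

Daily accumulation at 24.0 °C = 24.0 − 11.3 = 12.7 DD/day.
Total K = 150 + 297 = 447 DD.
Total duration = 447 / 12.7 = 35.197 ≈ 35.2 days.

35.2 days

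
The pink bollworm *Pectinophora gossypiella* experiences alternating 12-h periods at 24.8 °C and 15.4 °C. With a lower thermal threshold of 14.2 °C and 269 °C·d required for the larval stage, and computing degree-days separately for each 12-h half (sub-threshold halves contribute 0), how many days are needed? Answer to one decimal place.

45.6 days

Day half: max(0, 24.8 − 14.2) × 0.5 = 10.6 × 0.5 = 5.30 DD.
Night half: max(0, 15.4 − 14.2) × 0.5 = 1.2 × 0.5 = 0.60 DD.
Per 24 h: 5.90 DD/day.
Duration = 269 / 5.90 = 45.593 ≈ 45.6 days.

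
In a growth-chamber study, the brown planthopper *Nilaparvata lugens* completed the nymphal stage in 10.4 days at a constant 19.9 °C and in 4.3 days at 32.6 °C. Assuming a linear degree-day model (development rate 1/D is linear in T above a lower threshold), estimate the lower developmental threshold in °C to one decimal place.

10.9 °C

Under the model K = D·(T − T_b), so D₁·(T₁ − T_b) = D₂·(T₂ − T_b).
10.4·(19.9 − T_b) = 4.3·(32.6 − T_b)
T_b = (10.4·19.9 − 4.3·32.6) / (10.4 − 4.3) = 66.78 / 6.1 = 10.948 °C ≈ 10.9 °C.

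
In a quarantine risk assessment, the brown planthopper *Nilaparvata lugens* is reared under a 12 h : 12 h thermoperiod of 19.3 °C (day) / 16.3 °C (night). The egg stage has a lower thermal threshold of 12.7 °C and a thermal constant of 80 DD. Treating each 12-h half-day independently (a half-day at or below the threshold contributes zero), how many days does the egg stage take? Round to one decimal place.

Day half: max(0, 19.3 − 12.7) × 0.5 = 6.6 × 0.5 = 3.30 DD.
Night half: max(0, 16.3 − 12.7) × 0.5 = 3.6 × 0.5 = 1.80 DD.
Per 24 h: 5.10 DD/day.
Duration = 80 / 5.10 = 15.686 ≈ 15.7 days.

15.7 days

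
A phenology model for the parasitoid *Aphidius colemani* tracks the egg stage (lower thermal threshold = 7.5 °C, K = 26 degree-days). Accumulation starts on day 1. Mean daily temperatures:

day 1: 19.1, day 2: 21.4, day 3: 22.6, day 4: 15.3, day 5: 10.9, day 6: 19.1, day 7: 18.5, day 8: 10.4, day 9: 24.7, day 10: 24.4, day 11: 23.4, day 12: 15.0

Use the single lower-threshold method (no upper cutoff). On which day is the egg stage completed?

day 3

Daily DD above 7.5 °C: 11.6, 13.9, 15.1, 7.8, 3.4, 11.6, 11.0, 2.9, 17.2, 16.9, 15.9, 7.5.
Cumulative: 11.6, 25.5, 40.6, 48.4, 51.8, 63.4, 74.4, 77.3, 94.5, 111.4, 127.3, 134.8.
The total first reaches 26 DD on day 3.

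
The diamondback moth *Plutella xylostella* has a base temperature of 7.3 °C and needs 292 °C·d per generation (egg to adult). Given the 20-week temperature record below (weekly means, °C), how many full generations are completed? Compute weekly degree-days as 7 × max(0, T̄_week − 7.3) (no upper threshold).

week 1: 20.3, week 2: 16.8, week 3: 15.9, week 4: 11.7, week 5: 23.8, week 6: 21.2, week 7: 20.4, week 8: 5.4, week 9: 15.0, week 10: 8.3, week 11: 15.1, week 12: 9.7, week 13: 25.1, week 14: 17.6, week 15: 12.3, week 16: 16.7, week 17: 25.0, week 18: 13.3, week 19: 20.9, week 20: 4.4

4 generations

Weekly DD (7 × max(0, T̄ − 7.3)): 91.0, 66.5, 60.2, 30.8, 115.5, 97.3, 91.7, 0.0, 53.9, 7.0, 54.6, 16.8, 124.6, 72.1, 35.0, 65.8, 123.9, 42.0, 95.2, 0.0.
Season total = 1243.9 DD.
Complete generations = ⌊1243.9 / 292⌋ = 4.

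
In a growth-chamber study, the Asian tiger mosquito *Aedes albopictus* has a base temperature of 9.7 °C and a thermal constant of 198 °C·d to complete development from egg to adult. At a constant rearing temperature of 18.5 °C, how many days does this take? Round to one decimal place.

Daily accumulation = 18.5 − 9.7 = 8.8 DD/day.
Duration = 198 / 8.8 = 22.500 ≈ 22.5 days.

22.5 days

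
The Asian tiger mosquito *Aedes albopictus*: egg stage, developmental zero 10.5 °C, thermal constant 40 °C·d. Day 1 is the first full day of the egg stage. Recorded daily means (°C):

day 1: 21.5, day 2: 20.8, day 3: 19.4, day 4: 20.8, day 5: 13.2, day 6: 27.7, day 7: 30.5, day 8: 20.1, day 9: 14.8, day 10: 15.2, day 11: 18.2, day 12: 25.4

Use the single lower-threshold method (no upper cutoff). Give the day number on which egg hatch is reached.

Daily DD above 10.5 °C: 11.0, 10.3, 8.9, 10.3, 2.7, 17.2, 20.0, 9.6, 4.3, 4.7, 7.7, 14.9.
Cumulative: 11.0, 21.3, 30.2, 40.5, 43.2, 60.4, 80.4, 90.0, 94.3, 99.0, 106.7, 121.6.
The total first reaches 40 DD on day 4.

day 4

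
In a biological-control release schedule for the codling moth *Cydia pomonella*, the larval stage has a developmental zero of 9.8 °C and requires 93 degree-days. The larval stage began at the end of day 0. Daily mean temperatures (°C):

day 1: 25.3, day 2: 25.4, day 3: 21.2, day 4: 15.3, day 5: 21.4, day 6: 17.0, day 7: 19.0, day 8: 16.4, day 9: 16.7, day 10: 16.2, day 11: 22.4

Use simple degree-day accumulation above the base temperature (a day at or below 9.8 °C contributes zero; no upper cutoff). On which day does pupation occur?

Daily DD above 9.8 °C: 15.5, 15.6, 11.4, 5.5, 11.6, 7.2, 9.2, 6.6, 6.9, 6.4, 12.6.
Cumulative: 15.5, 31.1, 42.5, 48.0, 59.6, 66.8, 76.0, 82.6, 89.5, 95.9, 108.5.
The total first reaches 93 DD on day 10.

day 10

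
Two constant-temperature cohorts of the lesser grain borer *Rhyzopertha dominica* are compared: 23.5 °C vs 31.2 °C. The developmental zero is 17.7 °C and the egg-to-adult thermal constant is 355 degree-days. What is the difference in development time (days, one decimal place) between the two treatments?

At 23.5 °C: 355 / (23.5 − 17.7) = 355 / 5.8 = 61.207 d.
At 31.2 °C: 355 / (31.2 − 17.7) = 355 / 13.5 = 26.296 d.
Difference = |61.207 − 26.296| = 34.911 ≈ 34.9 days.

34.9 days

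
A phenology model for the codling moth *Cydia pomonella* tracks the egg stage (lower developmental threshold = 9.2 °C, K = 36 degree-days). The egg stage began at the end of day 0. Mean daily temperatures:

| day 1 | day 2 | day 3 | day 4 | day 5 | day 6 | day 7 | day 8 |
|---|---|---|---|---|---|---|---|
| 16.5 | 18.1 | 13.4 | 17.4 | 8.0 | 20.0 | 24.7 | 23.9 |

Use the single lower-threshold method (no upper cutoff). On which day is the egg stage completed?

Daily DD above 9.2 °C: 7.3, 8.9, 4.2, 8.2, 0.0, 10.8, 15.5, 14.7.
Cumulative: 7.3, 16.2, 20.4, 28.6, 28.6, 39.4, 54.9, 69.6.
The total first reaches 36 DD on day 6.

day 6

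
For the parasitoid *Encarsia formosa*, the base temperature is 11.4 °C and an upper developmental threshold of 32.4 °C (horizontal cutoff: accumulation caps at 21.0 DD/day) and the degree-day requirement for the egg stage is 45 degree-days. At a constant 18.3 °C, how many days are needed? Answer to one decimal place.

Daily accumulation = 18.3 − 11.4 = 6.9 DD/day.
Duration = 45 / 6.9 = 6.522 ≈ 6.5 days.

6.5 days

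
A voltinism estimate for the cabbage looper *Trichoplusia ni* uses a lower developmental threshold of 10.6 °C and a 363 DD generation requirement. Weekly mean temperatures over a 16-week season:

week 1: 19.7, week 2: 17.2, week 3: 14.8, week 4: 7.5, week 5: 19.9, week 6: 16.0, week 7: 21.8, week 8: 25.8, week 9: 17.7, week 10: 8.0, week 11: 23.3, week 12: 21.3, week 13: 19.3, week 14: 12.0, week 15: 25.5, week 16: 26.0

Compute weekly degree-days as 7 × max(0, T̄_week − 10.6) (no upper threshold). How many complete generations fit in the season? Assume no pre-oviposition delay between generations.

2 generations

Weekly DD (7 × max(0, T̄ − 10.6)): 63.7, 46.2, 29.4, 0.0, 65.1, 37.8, 78.4, 106.4, 49.7, 0.0, 88.9, 74.9, 60.9, 9.8, 104.3, 107.8.
Season total = 923.3 DD.
Complete generations = ⌊923.3 / 363⌋ = 2.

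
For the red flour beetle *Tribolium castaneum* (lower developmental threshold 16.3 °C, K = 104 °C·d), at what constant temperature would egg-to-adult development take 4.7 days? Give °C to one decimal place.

Required daily accumulation = 104 / 4.7 = 22.128 DD/day.
T = T_base + 22.128 = 16.3 + 22.128 = 38.428 ≈ 38.4 °C.

38.4 °C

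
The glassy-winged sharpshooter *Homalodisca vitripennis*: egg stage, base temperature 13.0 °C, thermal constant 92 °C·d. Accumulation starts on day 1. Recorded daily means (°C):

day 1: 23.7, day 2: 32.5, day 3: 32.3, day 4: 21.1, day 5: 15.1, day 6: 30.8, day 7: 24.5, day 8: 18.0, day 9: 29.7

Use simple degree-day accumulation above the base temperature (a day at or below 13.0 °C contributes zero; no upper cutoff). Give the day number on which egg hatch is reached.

day 8

Daily DD above 13.0 °C: 10.7, 19.5, 19.3, 8.1, 2.1, 17.8, 11.5, 5.0, 16.7.
Cumulative: 10.7, 30.2, 49.5, 57.6, 59.7, 77.5, 89.0, 94.0, 110.7.
The total first reaches 92 DD on day 8.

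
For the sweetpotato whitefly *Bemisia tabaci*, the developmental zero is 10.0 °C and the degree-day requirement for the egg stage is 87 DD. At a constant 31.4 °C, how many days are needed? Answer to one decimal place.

Daily accumulation = 31.4 − 10.0 = 21.4 DD/day.
Duration = 87 / 21.4 = 4.065 ≈ 4.1 days.

4.1 days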